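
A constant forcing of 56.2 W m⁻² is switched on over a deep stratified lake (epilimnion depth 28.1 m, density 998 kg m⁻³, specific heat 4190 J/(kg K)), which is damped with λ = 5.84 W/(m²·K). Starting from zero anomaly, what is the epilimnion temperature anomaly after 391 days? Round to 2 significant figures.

7.8 K

Areal heat capacity C = ρ c_p D = 998 × 4190 × 28.1 = 1.18×10^8 J/(m^2 K).
τ = C / λ = 1.18×10^8 / 5.84 = 2.01×10^7 s.
Equilibrium anomaly ΔT_eq = F / λ = 56.2 / 5.84 = 9.62 K.
t = 391 days = 3.38×10^7 s, so t/τ = 1.68.
ΔT(t) = ΔT_eq (1 − e^(−t/τ)) = 9.62 × (1 − e^−1.68) = 7.83 K.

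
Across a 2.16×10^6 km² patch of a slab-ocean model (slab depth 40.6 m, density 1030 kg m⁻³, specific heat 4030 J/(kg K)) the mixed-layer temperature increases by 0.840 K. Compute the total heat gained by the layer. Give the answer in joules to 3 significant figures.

Areal heat capacity C = ρ c_p D = 1030 × 4030 × 40.6 = 1.69×10^8 J/(m^2 K).
Heat per unit area: q = C ΔT = 1.69×10^8 × 0.840 = 1.42×10^8 J/m².
Total heat: Q = q × A = 1.42×10^8 × (2.16×10^6 × 10⁶ m²) = 3.06×10^20 J.

3.06×10^20 J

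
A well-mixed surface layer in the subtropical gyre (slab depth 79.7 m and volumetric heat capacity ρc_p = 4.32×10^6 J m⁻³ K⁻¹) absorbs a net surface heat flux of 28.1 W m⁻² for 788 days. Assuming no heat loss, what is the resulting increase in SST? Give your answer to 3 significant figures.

5.56 K

Areal heat capacity C = ρc_p × D = 4.32×10^6 × 79.7 = 3.44×10^8 J/(m^2 K).
Net heat input Q = F Δt = 28.1 × (788 days × 86400 s/day) = 1.91×10^9 J/m².
ΔT = Q / C = 1.91×10^9 / 3.44×10^8 = 5.56 K.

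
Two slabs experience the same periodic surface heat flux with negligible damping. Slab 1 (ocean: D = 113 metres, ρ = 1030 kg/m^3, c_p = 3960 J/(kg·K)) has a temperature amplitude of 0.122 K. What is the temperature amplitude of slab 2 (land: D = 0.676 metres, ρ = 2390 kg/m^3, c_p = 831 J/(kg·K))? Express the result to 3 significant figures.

41.9 K

C_ocean = 4.61×10^8 J/(m²·K); C_land = 1.34×10^6 J/(m²·K).
A ∝ 1/C ⇒ A_land = A_ocean × C_ocean/C_land = 0.122 × 343 = 41.9 K.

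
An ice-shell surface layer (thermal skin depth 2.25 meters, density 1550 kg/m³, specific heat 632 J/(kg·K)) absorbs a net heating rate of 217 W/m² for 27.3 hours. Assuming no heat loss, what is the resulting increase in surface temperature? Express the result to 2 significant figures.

Areal heat capacity C = ρ c_p D = 1550 × 632 × 2.25 = 2.20×10^6 J m⁻² K⁻¹.
Net heat input Q = F Δt = 217 × (27.3 hours × 3600 s/hour) = 2.13×10^7 J/m².
ΔT = Q / C = 2.13×10^7 / 2.20×10^6 = 9.68 K.

9.7 K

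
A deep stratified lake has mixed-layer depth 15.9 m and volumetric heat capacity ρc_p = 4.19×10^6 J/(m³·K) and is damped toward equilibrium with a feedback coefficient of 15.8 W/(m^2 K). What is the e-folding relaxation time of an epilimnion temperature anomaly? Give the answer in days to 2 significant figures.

49 days

Areal heat capacity C = ρc_p × D = 4.19×10^6 × 15.9 = 6.66×10^7 J/(m²·K).
Relaxation time τ = C / λ = 6.66×10^7 / 15.8 = 4.22×10^6 s.
In days: 4.22×10^6 s / (86400 s/day) = 48.8 days.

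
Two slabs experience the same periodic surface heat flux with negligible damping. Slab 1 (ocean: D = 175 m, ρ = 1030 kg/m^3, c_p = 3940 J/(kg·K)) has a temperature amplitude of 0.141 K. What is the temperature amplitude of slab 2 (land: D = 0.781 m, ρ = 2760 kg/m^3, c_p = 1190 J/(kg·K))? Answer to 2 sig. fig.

C_ocean = 7.10×10^8 J/(m²·K); C_land = 2.57×10^6 J/(m²·K).
A ∝ 1/C ⇒ A_land = A_ocean × C_ocean/C_land = 0.141 × 277 = 39.0 K.

39 K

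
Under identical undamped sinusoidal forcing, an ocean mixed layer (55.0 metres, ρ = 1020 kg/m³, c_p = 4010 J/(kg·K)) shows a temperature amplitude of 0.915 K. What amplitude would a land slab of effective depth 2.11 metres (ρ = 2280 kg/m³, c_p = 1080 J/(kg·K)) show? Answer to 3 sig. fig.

C_ocean = 2.25×10^8 J/(m²·K); C_land = 5.20×10^6 J/(m²·K).
A ∝ 1/C ⇒ A_land = A_ocean × C_ocean/C_land = 0.915 × 43.3 = 39.6 K.

39.6 K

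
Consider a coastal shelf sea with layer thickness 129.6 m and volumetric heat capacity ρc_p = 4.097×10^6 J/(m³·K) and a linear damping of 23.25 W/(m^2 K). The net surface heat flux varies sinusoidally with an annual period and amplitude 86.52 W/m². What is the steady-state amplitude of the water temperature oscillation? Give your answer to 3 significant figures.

Areal heat capacity C = ρc_p × D = 4.097×10^6 × 129.6 = 5.31×10^8 J/(m²·K).
Angular frequency ω = 2π / T = 2π / 3.15×10^7 s = 1.99×10^-7 s⁻¹.
√((Cω)² + λ²) = √((106)² + 23.25²) = 108 W/(m²·K).
Amplitude A = F₀ / √((Cω)²+λ²) = 86.52 / 108 = 0.799 K.

0.799 K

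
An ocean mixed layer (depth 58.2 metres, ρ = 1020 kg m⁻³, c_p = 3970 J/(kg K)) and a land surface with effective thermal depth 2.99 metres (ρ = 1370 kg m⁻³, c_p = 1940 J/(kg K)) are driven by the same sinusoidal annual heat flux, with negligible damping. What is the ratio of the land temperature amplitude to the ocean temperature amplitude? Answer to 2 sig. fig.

C_ocean = 1020 × 3970 × 58.2 = 2.36×10^8 J/(m²·K).
C_land = 1370 × 1940 × 2.99 = 7.95×10^6 J/(m²·K).
Undamped amplitude ∝ 1/C, so A_land/A_ocean = C_ocean/C_land = 29.7.

30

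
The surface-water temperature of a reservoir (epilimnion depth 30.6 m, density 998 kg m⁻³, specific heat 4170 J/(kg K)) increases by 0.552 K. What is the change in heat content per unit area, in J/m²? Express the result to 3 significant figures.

7.03×10^7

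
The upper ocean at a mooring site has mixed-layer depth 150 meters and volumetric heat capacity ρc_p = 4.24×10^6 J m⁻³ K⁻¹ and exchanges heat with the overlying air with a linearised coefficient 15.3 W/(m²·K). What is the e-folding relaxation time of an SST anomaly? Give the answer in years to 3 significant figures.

1.32 years

Areal heat capacity C = ρc_p × D = 4.24×10^6 × 150 = 6.36×10^8 J m⁻² K⁻¹.
Relaxation time τ = C / λ = 6.36×10^8 / 15.3 = 4.16×10^7 s.
In years: 4.16×10^7 s / (3.156×10^7 s/year) = 1.32 years.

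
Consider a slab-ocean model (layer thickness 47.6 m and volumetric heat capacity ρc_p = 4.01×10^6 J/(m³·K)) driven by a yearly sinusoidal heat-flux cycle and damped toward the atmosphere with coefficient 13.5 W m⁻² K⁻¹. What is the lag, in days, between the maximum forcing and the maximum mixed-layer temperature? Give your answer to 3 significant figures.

Areal heat capacity C = ρc_p × D = 4.01×10^6 × 47.6 = 1.91×10^8 J m⁻² K⁻¹.
ω = 2π / 3.15×10^7 s = 1.99×10^-7 s⁻¹.
Phase lag φ = arctan(Cω/λ) = arctan(38.0/13.5) = 1.23 rad.
Time lag = φ / ω = 1.23 / 1.99×10^-7 = 6.17×10^6 s = 71.4 days.

71.4 days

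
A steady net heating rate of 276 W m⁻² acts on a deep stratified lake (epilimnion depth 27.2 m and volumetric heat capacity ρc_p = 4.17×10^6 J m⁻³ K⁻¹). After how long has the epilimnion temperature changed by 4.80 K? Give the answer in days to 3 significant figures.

22.8 days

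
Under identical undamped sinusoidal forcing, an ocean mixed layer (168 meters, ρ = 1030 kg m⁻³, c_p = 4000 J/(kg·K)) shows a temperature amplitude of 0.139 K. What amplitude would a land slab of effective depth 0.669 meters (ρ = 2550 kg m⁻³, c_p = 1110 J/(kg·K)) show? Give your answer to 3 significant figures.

C_ocean = 6.92×10^8 J/(m²·K); C_land = 1.89×10^6 J/(m²·K).
A ∝ 1/C ⇒ A_land = A_ocean × C_ocean/C_land = 0.139 × 366 = 50.8 K.

50.8 K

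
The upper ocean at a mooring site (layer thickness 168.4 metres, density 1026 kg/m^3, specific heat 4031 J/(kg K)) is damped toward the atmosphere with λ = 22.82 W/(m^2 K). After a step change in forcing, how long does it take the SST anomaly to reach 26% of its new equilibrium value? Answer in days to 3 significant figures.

Areal heat capacity C = ρ c_p D = 1026 × 4031 × 168.4 = 6.96×10^8 J/(m²·K).
τ = C / λ = 6.96×10^8 / 22.82 = 3.05×10^7 s.
Fraction reached: 1 − e^(−t/τ) = 0.26 ⇒ t = −τ ln(1 − 0.26) = τ × 0.301.
t = 9.19×10^6 s = 106 days.

106 days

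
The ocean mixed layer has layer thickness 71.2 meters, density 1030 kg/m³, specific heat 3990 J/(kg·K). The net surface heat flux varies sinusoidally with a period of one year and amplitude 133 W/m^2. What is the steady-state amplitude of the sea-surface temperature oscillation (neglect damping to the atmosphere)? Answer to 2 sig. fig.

Areal heat capacity C = ρ c_p D = 1030 × 3990 × 71.2 = 2.93×10^8 J m⁻² K⁻¹.
Angular frequency ω = 2π / T = 2π / 3.15×10^7 s = 1.99×10^-7 s⁻¹.
Cω = 2.93×10^8 × 1.99×10^-7 = 58.3 W/(m²·K).
Amplitude A = F₀ / (Cω) = 133 / 58.3 = 2.28 K.

2.3 K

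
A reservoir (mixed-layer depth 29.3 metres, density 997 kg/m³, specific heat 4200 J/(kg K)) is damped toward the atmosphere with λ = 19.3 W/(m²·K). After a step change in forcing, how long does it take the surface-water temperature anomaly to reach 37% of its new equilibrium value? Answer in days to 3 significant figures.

34.0 days

Areal heat capacity C = ρ c_p D = 997 × 4200 × 29.3 = 1.23×10^8 J/(m^2 K).
τ = C / λ = 1.23×10^8 / 19.3 = 6.36×10^6 s.
Fraction reached: 1 − e^(−t/τ) = 0.37 ⇒ t = −τ ln(1 − 0.37) = τ × 0.462.
t = 2.94×10^6 s = 34.0 days.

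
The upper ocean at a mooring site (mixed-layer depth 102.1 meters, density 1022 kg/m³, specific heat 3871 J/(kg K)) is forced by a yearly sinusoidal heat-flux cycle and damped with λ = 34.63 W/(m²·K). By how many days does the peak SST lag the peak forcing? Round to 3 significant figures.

67.6 days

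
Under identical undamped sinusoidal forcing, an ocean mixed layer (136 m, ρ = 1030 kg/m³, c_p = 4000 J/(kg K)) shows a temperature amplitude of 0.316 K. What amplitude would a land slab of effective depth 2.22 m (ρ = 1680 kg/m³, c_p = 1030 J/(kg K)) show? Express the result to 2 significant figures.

C_ocean = 5.60×10^8 J/(m²·K); C_land = 3.84×10^6 J/(m²·K).
A ∝ 1/C ⇒ A_land = A_ocean × C_ocean/C_land = 0.316 × 146 = 46.1 K.

46 K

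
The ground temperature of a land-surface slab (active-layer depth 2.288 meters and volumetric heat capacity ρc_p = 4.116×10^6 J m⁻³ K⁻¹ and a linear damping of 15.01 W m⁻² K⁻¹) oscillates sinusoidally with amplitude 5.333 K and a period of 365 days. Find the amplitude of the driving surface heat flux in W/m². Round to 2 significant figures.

Areal heat capacity C = ρc_p × D = 4.116×10^6 × 2.288 = 9.42×10^6 J/(m²·K).
ω = 2π / 3.15×10^7 s = 1.99×10^-7 s⁻¹.
√((Cω)² + λ²) = √((1.88)² + 15.01²) = 15.1 W/(m²·K).
F₀ = A × √((Cω)²+λ²) = 5.333 × 15.1 = 80.7 W/m².

81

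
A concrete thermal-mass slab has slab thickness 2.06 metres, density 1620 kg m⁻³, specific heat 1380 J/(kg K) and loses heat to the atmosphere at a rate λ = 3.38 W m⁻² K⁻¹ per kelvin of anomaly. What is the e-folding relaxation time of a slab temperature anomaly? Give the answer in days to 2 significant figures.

16 days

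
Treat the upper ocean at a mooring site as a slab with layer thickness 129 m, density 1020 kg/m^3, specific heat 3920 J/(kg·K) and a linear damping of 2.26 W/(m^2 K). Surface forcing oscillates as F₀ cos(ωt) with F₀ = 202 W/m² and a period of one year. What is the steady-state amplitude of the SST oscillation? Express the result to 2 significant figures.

2.0 K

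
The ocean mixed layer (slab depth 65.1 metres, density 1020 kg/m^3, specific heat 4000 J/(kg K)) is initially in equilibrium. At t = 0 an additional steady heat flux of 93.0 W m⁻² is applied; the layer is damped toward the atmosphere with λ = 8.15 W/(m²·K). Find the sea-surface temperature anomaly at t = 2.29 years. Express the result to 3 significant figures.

10.2 K

Areal heat capacity C = ρ c_p D = 1020 × 4000 × 65.1 = 2.66×10^8 J/(m^2 K).
τ = C / λ = 2.66×10^8 / 8.15 = 3.26×10^7 s.
Equilibrium anomaly ΔT_eq = F / λ = 93.0 / 8.15 = 11.4 K.
t = 2.29 years = 7.23×10^7 s, so t/τ = 2.22.
ΔT(t) = ΔT_eq (1 − e^(−t/τ)) = 11.4 × (1 − e^−2.22) = 10.2 K.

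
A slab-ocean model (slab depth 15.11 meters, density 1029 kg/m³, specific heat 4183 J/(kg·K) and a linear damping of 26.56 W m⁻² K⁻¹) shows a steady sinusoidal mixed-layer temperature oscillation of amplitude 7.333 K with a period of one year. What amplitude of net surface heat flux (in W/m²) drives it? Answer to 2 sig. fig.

220

Areal heat capacity C = ρ c_p D = 1029 × 4183 × 15.11 = 6.50×10^7 J/(m^2 K).
ω = 2π / 3.15×10^7 s = 1.99×10^-7 s⁻¹.
√((Cω)² + λ²) = √((13.0)² + 26.56²) = 29.6 W/(m²·K).
F₀ = A × √((Cω)²+λ²) = 7.333 × 29.6 = 217 W/m².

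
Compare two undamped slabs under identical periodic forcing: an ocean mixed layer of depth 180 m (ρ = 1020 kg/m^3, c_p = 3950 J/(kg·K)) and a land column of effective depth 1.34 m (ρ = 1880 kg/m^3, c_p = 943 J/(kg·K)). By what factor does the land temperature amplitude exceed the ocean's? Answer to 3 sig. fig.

C_ocean = 1020 × 3950 × 180 = 7.25×10^8 J/(m²·K).
C_land = 1880 × 943 × 1.34 = 2.38×10^6 J/(m²·K).
Undamped amplitude ∝ 1/C, so A_land/A_ocean = C_ocean/C_land = 305.

305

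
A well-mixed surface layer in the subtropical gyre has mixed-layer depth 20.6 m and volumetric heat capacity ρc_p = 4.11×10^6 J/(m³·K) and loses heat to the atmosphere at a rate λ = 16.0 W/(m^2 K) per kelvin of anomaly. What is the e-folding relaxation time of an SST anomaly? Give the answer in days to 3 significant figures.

61.2 days

Areal heat capacity C = ρc_p × D = 4.11×10^6 × 20.6 = 8.47×10^7 J/(m²·K).
Relaxation time τ = C / λ = 8.47×10^7 / 16.0 = 5.29×10^6 s.
In days: 5.29×10^6 s / (86400 s/day) = 61.2 days.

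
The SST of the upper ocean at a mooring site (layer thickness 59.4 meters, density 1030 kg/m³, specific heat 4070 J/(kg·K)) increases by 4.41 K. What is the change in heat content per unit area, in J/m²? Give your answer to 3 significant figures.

1.10×10^9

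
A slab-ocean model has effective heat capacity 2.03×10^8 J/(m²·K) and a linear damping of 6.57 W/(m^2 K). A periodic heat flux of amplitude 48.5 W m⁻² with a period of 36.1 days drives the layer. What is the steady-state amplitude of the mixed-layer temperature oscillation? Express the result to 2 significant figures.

Areal heat capacity C = 2.03×10^8 J/(m²·K) (given).
Angular frequency ω = 2π / T = 2π / 3.12×10^6 s = 2.01×10^-6 s⁻¹.
√((Cω)² + λ²) = √((409)² + 6.57²) = 409 W/(m²·K).
Amplitude A = F₀ / √((Cω)²+λ²) = 48.5 / 409 = 0.119 K.

0.12 K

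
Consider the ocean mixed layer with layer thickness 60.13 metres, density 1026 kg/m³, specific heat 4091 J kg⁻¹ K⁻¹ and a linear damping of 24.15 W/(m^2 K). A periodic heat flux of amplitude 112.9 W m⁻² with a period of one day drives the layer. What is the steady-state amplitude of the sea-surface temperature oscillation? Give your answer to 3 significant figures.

0.00615 K

Areal heat capacity C = ρ c_p D = 1026 × 4091 × 60.13 = 2.52×10^8 J/(m²·K).
Angular frequency ω = 2π / T = 2π / 86400 s = 7.27×10^-5 s⁻¹.
√((Cω)² + λ²) = √((18400)² + 24.15²) = 18400 W/(m²·K).
Amplitude A = F₀ / √((Cω)²+λ²) = 112.9 / 18400 = 0.00615 K.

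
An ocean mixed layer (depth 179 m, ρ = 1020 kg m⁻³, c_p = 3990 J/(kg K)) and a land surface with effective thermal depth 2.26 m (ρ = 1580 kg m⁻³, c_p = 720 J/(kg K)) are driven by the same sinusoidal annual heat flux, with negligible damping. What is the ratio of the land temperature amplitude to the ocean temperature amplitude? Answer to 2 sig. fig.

C_ocean = 1020 × 3990 × 179 = 7.28×10^8 J/(m²·K).
C_land = 1580 × 720 × 2.26 = 2.57×10^6 J/(m²·K).
Undamped amplitude ∝ 1/C, so A_land/A_ocean = C_ocean/C_land = 283.

280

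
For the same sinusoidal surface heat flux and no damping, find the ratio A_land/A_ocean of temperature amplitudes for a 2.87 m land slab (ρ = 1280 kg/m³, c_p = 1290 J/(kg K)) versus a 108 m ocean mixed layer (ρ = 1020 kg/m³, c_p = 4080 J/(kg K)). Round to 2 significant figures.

95

C_ocean = 1020 × 4080 × 108 = 4.49×10^8 J/(m²·K).
C_land = 1280 × 1290 × 2.87 = 4.74×10^6 J/(m²·K).
Undamped amplitude ∝ 1/C, so A_land/A_ocean = C_ocean/C_land = 94.8.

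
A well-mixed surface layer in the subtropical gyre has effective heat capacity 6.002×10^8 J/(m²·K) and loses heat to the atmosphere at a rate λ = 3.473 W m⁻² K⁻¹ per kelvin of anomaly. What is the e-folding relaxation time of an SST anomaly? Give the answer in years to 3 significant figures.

5.48 years

Areal heat capacity C = 6.002×10^8 J/(m²·K) (given).
Relaxation time τ = C / λ = 6.00×10^8 / 3.473 = 1.73×10^8 s.
In years: 1.73×10^8 s / (3.156×10^7 s/year) = 5.48 years.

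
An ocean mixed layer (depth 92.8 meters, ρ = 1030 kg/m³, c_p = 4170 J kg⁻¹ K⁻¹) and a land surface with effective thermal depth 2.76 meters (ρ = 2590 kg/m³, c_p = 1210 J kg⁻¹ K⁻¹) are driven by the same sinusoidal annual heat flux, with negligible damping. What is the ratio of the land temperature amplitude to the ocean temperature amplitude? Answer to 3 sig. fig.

46.1

C_ocean = 1030 × 4170 × 92.8 = 3.99×10^8 J/(m²·K).
C_land = 2590 × 1210 × 2.76 = 8.65×10^6 J/(m²·K).
Undamped amplitude ∝ 1/C, so A_land/A_ocean = C_ocean/C_land = 46.1.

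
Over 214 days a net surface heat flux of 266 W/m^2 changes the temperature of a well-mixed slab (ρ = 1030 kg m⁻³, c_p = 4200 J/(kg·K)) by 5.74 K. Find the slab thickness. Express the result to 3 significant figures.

Heat input Q = F Δt = 266 × 1.85×10^7 s = 4.92×10^9 J/m².
Required areal heat capacity C = Q / ΔT = 8.57×10^8 J/(m²·K).
Depth D = C / (ρ c_p) = 8.57×10^8 / (1030 × 4200) = 198 m.

198 m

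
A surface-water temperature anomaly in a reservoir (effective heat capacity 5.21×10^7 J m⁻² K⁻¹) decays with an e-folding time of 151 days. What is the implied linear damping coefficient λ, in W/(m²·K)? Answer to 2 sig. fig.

Areal heat capacity C = 5.21×10^7 J m⁻² K⁻¹ (given).
τ = 151 days = 1.30×10^7 s.
λ = C / τ = 5.21×10^7 / 1.30×10^7 = 3.99 W/(m²·K).

4.0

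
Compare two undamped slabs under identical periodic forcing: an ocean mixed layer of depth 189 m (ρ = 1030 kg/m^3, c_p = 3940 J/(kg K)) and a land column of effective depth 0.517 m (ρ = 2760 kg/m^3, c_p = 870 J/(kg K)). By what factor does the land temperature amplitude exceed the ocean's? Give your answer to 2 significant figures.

620

C_ocean = 1030 × 3940 × 189 = 7.67×10^8 J/(m²·K).
C_land = 2760 × 870 × 0.517 = 1.24×10^6 J/(m²·K).
Undamped amplitude ∝ 1/C, so A_land/A_ocean = C_ocean/C_land = 618.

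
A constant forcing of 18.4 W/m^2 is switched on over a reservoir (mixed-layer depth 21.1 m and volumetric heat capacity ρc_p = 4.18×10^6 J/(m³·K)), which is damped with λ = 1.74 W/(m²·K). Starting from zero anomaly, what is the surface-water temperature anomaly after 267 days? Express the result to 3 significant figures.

3.87 K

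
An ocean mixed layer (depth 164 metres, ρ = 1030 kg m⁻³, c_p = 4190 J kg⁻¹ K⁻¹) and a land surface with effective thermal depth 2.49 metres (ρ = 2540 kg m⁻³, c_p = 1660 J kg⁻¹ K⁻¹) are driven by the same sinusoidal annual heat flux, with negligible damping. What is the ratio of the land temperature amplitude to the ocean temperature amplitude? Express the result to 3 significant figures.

67.4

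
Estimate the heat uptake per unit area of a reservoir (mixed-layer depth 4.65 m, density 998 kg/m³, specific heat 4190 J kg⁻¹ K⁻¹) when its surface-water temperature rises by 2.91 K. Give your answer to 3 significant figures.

5.66×10^7

Areal heat capacity C = ρ c_p D = 998 × 4190 × 4.65 = 1.94×10^7 J m⁻² K⁻¹.
ΔQ = C ΔT = 1.94×10^7 × 2.91 = 5.66×10^7 J/m².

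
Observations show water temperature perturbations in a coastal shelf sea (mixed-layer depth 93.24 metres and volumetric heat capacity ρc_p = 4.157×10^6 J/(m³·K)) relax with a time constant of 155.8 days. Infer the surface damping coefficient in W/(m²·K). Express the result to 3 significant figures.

Areal heat capacity C = ρc_p × D = 4.157×10^6 × 93.24 = 3.88×10^8 J m⁻² K⁻¹.
τ = 155.8 days = 1.35×10^7 s.
λ = C / τ = 3.88×10^8 / 1.35×10^7 = 28.8 W/(m²·K).

28.8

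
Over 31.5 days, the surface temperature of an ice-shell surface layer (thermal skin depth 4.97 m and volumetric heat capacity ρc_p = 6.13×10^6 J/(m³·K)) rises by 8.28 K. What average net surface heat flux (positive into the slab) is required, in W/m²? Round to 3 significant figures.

Areal heat capacity C = ρc_p × D = 6.13×10^6 × 4.97 = 3.05×10^7 J m⁻² K⁻¹.
Required heat per unit area: Q = C ΔT = 3.05×10^7 × 8.28 = 2.52×10^8 J/m².
Flux F = Q / Δt = 2.52×10^8 / 2.72×10^6 s = 92.7 W/m².

92.7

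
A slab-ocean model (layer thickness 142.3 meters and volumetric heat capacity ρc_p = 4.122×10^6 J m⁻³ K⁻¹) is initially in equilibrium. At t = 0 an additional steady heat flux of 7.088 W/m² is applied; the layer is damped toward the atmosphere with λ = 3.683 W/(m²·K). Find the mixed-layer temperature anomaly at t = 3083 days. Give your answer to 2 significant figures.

1.6 K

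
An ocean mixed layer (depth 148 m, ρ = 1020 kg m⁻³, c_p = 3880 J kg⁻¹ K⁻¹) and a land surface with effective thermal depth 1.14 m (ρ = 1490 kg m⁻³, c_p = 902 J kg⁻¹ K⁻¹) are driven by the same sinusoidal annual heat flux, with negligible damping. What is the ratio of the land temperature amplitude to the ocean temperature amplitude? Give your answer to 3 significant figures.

382

C_ocean = 1020 × 3880 × 148 = 5.86×10^8 J/(m²·K).
C_land = 1490 × 902 × 1.14 = 1.53×10^6 J/(m²·K).
Undamped amplitude ∝ 1/C, so A_land/A_ocean = C_ocean/C_land = 382.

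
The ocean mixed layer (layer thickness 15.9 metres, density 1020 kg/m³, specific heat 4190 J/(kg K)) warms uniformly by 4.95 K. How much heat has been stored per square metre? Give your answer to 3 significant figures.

3.36×10^8

Areal heat capacity C = ρ c_p D = 1020 × 4190 × 15.9 = 6.80×10^7 J m⁻² K⁻¹.
ΔQ = C ΔT = 6.80×10^7 × 4.95 = 3.36×10^8 J/m².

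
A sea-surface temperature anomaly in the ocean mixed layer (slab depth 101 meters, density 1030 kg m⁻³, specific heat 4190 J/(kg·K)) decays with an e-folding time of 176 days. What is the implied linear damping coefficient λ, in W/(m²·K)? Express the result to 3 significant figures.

28.7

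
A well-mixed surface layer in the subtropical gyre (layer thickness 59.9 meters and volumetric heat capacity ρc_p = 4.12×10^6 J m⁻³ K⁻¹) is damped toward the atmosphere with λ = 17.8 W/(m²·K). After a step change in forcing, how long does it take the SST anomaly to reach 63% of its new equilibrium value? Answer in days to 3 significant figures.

160 days

Areal heat capacity C = ρc_p × D = 4.12×10^6 × 59.9 = 2.47×10^8 J/(m²·K).
τ = C / λ = 2.47×10^8 / 17.8 = 1.39×10^7 s.
Fraction reached: 1 − e^(−t/τ) = 0.63 ⇒ t = −τ ln(1 − 0.63) = τ × 0.994.
t = 1.38×10^7 s = 160 days.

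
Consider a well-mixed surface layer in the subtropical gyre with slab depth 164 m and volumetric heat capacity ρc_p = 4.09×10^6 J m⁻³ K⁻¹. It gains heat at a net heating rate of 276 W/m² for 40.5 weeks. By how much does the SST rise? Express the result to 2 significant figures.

Areal heat capacity C = ρc_p × D = 4.09×10^6 × 164 = 6.71×10^8 J/(m²·K).
Net heat input Q = F Δt = 276 × (40.5 weeks × 6.048×10^5 s/week) = 6.76×10^9 J/m².
ΔT = Q / C = 6.76×10^9 / 6.71×10^8 = 10.1 K.

10 K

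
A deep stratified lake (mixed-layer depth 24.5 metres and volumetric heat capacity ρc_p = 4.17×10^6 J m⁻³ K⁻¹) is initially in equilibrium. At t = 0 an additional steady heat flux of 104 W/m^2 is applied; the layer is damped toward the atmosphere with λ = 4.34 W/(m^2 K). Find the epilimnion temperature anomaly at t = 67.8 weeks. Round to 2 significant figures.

20 K

Areal heat capacity C = ρc_p × D = 4.17×10^6 × 24.5 = 1.02×10^8 J/(m^2 K).
τ = C / λ = 1.02×10^8 / 4.34 = 2.35×10^7 s.
Equilibrium anomaly ΔT_eq = F / λ = 104 / 4.34 = 24.0 K.
t = 67.8 weeks = 4.10×10^7 s, so t/τ = 1.74.
ΔT(t) = ΔT_eq (1 − e^(−t/τ)) = 24.0 × (1 − e^−1.74) = 19.8 K.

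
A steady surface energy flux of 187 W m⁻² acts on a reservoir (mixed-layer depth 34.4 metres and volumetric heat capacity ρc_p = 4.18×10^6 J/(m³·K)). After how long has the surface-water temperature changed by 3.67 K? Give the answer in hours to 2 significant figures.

Areal heat capacity C = ρc_p × D = 4.18×10^6 × 34.4 = 1.44×10^8 J m⁻² K⁻¹.
Time required: Δt = C ΔT / F = 1.44×10^8 × 3.67 / 187 = 2.82×10^6 s.
In hours: 2.82×10^6 s / (3600 s/hour) = 784 hours.

780 hours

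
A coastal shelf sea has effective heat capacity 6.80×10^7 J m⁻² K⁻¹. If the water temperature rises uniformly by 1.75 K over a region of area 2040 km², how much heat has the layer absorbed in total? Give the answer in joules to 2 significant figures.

2.4×10^17 J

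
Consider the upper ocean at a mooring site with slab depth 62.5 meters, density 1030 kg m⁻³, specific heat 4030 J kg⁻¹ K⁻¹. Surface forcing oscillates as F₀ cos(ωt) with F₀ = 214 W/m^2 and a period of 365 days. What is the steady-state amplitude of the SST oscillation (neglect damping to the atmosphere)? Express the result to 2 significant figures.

Areal heat capacity C = ρ c_p D = 1030 × 4030 × 62.5 = 2.59×10^8 J m⁻² K⁻¹.
Angular frequency ω = 2π / T = 2π / 3.15×10^7 s = 1.99×10^-7 s⁻¹.
Cω = 2.59×10^8 × 1.99×10^-7 = 51.7 W/(m²·K).
Amplitude A = F₀ / (Cω) = 214 / 51.7 = 4.14 K.

4.1 K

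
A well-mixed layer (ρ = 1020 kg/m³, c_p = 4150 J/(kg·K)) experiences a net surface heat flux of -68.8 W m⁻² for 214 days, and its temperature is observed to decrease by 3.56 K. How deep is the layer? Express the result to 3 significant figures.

Heat input Q = F Δt = -68.8 × 1.85×10^7 s = -1.27×10^9 J/m².
Required areal heat capacity C = Q / ΔT = 3.57×10^8 J/(m²·K).
Depth D = C / (ρ c_p) = 3.57×10^8 / (1020 × 4150) = 84.4 m.

84.4 m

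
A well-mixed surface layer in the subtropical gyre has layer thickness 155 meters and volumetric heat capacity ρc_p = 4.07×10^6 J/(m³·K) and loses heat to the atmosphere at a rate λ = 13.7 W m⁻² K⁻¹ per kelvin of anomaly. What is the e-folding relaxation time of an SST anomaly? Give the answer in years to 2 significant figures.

Areal heat capacity C = ρc_p × D = 4.07×10^6 × 155 = 6.31×10^8 J/(m²·K).
Relaxation time τ = C / λ = 6.31×10^8 / 13.7 = 4.60×10^7 s.
In years: 4.60×10^7 s / (3.156×10^7 s/year) = 1.46 years.

1.5 years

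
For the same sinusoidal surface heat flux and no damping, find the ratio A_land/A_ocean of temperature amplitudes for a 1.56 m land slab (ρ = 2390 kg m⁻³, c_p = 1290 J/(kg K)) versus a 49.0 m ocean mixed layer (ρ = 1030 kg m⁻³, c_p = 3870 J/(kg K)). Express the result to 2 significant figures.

C_ocean = 1030 × 3870 × 49.0 = 1.95×10^8 J/(m²·K).
C_land = 2390 × 1290 × 1.56 = 4.81×10^6 J/(m²·K).
Undamped amplitude ∝ 1/C, so A_land/A_ocean = C_ocean/C_land = 40.6.

41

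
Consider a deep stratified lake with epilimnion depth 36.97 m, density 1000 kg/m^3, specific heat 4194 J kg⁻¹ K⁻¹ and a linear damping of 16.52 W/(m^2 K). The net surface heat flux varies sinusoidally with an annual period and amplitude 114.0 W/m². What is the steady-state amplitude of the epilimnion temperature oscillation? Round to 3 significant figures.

3.25 K

Areal heat capacity C = ρ c_p D = 1000 × 4194 × 36.97 = 1.55×10^8 J/(m^2 K).
Angular frequency ω = 2π / T = 2π / 3.15×10^7 s = 1.99×10^-7 s⁻¹.
√((Cω)² + λ²) = √((30.9)² + 16.52²) = 35.0 W/(m²·K).
Amplitude A = F₀ / √((Cω)²+λ²) = 114.0 / 35.0 = 3.25 K.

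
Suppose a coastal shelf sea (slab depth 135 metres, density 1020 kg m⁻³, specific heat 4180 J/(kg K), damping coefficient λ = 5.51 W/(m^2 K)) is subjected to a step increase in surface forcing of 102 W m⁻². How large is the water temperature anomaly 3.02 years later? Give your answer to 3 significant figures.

11.1 K

Areal heat capacity C = ρ c_p D = 1020 × 4180 × 135 = 5.76×10^8 J/(m^2 K).
τ = C / λ = 5.76×10^8 / 5.51 = 1.04×10^8 s.
Equilibrium anomaly ΔT_eq = F / λ = 102 / 5.51 = 18.5 K.
t = 3.02 years = 9.53×10^7 s, so t/τ = 0.912.
ΔT(t) = ΔT_eq (1 − e^(−t/τ)) = 18.5 × (1 − e^−0.912) = 11.1 K.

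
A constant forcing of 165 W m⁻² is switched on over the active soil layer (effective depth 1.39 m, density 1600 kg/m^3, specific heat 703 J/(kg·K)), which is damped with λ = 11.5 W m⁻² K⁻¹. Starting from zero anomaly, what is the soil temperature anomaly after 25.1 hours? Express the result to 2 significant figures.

7.0 K

Areal heat capacity C = ρ c_p D = 1600 × 703 × 1.39 = 1.56×10^6 J/(m²·K).
τ = C / λ = 1.56×10^6 / 11.5 = 1.36×10^5 s.
Equilibrium anomaly ΔT_eq = F / λ = 165 / 11.5 = 14.3 K.
t = 25.1 hours = 90400 s, so t/τ = 0.665.
ΔT(t) = ΔT_eq (1 − e^(−t/τ)) = 14.3 × (1 − e^−0.665) = 6.97 K.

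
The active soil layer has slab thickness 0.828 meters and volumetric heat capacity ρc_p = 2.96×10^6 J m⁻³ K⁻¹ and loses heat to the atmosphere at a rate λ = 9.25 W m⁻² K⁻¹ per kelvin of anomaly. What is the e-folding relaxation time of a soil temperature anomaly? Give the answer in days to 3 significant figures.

Areal heat capacity C = ρc_p × D = 2.96×10^6 × 0.828 = 2.45×10^6 J m⁻² K⁻¹.
Relaxation time τ = C / λ = 2.45×10^6 / 9.25 = 2.65×10^5 s.
In days: 2.65×10^5 s / (86400 s/day) = 3.07 days.

3.07 days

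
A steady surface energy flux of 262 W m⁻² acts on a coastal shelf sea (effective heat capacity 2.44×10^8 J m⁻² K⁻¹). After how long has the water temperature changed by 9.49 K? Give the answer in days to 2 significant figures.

Areal heat capacity C = 2.44×10^8 J m⁻² K⁻¹ (given).
Time required: Δt = C ΔT / F = 2.44×10^8 × 9.49 / 262 = 8.84×10^6 s.
In days: 8.84×10^6 s / (86400 s/day) = 102 days.

100 days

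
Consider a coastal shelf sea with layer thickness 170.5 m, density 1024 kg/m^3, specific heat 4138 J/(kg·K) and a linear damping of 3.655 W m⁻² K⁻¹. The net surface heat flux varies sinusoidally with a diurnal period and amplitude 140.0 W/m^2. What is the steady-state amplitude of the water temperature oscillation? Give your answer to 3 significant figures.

Areal heat capacity C = ρ c_p D = 1024 × 4138 × 170.5 = 7.22×10^8 J/(m²·K).
Angular frequency ω = 2π / T = 2π / 86400 s = 7.27×10^-5 s⁻¹.
√((Cω)² + λ²) = √((52500)² + 3.655²) = 52500 W/(m²·K).
Amplitude A = F₀ / √((Cω)²+λ²) = 140.0 / 52500 = 0.00266 K.

0.00266 K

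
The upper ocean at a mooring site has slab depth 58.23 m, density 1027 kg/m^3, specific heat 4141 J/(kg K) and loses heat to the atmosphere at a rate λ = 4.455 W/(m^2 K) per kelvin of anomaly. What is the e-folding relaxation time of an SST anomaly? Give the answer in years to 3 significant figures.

Areal heat capacity C = ρ c_p D = 1027 × 4141 × 58.23 = 2.48×10^8 J m⁻² K⁻¹.
Relaxation time τ = C / λ = 2.48×10^8 / 4.455 = 5.56×10^7 s.
In years: 5.56×10^7 s / (3.156×10^7 s/year) = 1.76 years.

1.76 years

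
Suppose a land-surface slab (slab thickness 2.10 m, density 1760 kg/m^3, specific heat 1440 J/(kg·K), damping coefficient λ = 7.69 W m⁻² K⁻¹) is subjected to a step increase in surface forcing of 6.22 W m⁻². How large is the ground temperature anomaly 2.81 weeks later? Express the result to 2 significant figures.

0.74 K

Areal heat capacity C = ρ c_p D = 1760 × 1440 × 2.10 = 5.32×10^6 J/(m^2 K).
τ = C / λ = 5.32×10^6 / 7.69 = 6.92×10^5 s.
Equilibrium anomaly ΔT_eq = F / λ = 6.22 / 7.69 = 0.809 K.
t = 2.81 weeks = 1.70×10^6 s, so t/τ = 2.46.
ΔT(t) = ΔT_eq (1 − e^(−t/τ)) = 0.809 × (1 − e^−2.46) = 0.739 K.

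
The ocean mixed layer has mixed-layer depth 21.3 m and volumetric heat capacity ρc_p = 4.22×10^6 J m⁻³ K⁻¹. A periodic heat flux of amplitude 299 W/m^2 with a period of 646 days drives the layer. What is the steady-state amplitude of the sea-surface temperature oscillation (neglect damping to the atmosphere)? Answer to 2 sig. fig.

30 K

Areal heat capacity C = ρc_p × D = 4.22×10^6 × 21.3 = 8.99×10^7 J/(m^2 K).
Angular frequency ω = 2π / T = 2π / 5.58×10^7 s = 1.13×10^-7 s⁻¹.
Cω = 8.99×10^7 × 1.13×10^-7 = 10.1 W/(m²·K).
Amplitude A = F₀ / (Cω) = 299 / 10.1 = 29.5 K.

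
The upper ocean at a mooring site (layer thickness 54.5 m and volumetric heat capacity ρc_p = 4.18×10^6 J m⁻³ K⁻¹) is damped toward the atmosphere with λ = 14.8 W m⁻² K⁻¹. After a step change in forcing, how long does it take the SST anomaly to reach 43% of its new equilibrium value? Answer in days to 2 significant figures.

100 days

Areal heat capacity C = ρc_p × D = 4.18×10^6 × 54.5 = 2.28×10^8 J m⁻² K⁻¹.
τ = C / λ = 2.28×10^8 / 14.8 = 1.54×10^7 s.
Fraction reached: 1 − e^(−t/τ) = 0.43 ⇒ t = −τ ln(1 − 0.43) = τ × 0.562.
t = 8.65×10^6 s = 100 days.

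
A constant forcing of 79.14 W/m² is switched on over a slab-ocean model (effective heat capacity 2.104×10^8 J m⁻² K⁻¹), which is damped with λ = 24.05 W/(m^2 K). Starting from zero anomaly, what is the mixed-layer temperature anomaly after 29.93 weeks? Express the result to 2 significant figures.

2.9 K

Areal heat capacity C = 2.104×10^8 J m⁻² K⁻¹ (given).
τ = C / λ = 2.10×10^8 / 24.05 = 8.75×10^6 s.
Equilibrium anomaly ΔT_eq = F / λ = 79.14 / 24.05 = 3.29 K.
t = 29.93 weeks = 1.81×10^7 s, so t/τ = 2.07.
ΔT(t) = ΔT_eq (1 − e^(−t/τ)) = 3.29 × (1 − e^−2.07) = 2.88 K.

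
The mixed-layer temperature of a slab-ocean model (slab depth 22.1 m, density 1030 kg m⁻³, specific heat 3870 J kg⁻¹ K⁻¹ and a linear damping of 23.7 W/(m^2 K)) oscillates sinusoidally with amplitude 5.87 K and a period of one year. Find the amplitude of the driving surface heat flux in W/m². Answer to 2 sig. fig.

170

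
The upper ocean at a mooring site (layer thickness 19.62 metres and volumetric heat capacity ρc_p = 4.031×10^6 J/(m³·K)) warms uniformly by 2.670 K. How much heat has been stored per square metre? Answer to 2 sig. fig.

Areal heat capacity C = ρc_p × D = 4.031×10^6 × 19.62 = 7.91×10^7 J m⁻² K⁻¹.
ΔQ = C ΔT = 7.91×10^7 × 2.670 = 2.11×10^8 J/m².

2.1×10^8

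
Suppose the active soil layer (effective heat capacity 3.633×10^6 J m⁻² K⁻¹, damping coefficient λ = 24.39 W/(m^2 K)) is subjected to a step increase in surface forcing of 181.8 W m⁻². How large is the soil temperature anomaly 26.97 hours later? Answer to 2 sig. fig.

3.6 K

Areal heat capacity C = 3.633×10^6 J m⁻² K⁻¹ (given).
τ = C / λ = 3.63×10^6 / 24.39 = 1.49×10^5 s.
Equilibrium anomaly ΔT_eq = F / λ = 181.8 / 24.39 = 7.45 K.
t = 26.97 hours = 97100 s, so t/τ = 0.652.
ΔT(t) = ΔT_eq (1 − e^(−t/τ)) = 7.45 × (1 − e^−0.652) = 3.57 K.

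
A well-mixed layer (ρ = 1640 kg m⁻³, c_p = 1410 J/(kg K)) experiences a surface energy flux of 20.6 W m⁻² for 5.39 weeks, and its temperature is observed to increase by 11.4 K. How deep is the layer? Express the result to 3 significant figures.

2.55 m

Heat input Q = F Δt = 20.6 × 3.26×10^6 s = 6.72×10^7 J/m².
Required areal heat capacity C = Q / ΔT = 5.89×10^6 J/(m²·K).
Depth D = C / (ρ c_p) = 5.89×10^6 / (1640 × 1410) = 2.55 m.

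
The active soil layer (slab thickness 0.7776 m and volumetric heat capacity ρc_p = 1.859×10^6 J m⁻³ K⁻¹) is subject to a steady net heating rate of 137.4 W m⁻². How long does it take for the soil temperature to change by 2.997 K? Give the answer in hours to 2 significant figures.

8.8 hours

Areal heat capacity C = ρc_p × D = 1.859×10^6 × 0.7776 = 1.45×10^6 J/(m²·K).
Time required: Δt = C ΔT / F = 1.45×10^6 × 2.997 / 137.4 = 31500 s.
In hours: 31500 s / (3600 s/hour) = 8.76 hours.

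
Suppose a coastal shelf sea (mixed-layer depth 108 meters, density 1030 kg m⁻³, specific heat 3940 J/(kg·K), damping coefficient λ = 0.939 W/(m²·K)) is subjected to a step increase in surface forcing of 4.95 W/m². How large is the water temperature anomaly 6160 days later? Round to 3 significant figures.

Areal heat capacity C = ρ c_p D = 1030 × 3940 × 108 = 4.38×10^8 J/(m^2 K).
τ = C / λ = 4.38×10^8 / 0.939 = 4.67×10^8 s.
Equilibrium anomaly ΔT_eq = F / λ = 4.95 / 0.939 = 5.27 K.
t = 6160 days = 5.32×10^8 s, so t/τ = 1.14.
ΔT(t) = ΔT_eq (1 − e^(−t/τ)) = 5.27 × (1 − e^−1.14) = 3.59 K.

3.59 K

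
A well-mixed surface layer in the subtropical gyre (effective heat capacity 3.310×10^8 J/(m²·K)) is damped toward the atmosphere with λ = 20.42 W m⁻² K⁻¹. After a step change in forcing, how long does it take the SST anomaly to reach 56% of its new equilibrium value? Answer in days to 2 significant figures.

150 days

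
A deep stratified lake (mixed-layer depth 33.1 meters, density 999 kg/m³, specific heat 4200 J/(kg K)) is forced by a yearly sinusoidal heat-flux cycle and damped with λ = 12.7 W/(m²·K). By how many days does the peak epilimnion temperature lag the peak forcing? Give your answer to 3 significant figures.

66.3 days

Areal heat capacity C = ρ c_p D = 999 × 4200 × 33.1 = 1.39×10^8 J m⁻² K⁻¹.
ω = 2π / 3.15×10^7 s = 1.99×10^-7 s⁻¹.
Phase lag φ = arctan(Cω/λ) = arctan(27.7/12.7) = 1.14 rad.
Time lag = φ / ω = 1.14 / 1.99×10^-7 = 5.72×10^6 s = 66.3 days.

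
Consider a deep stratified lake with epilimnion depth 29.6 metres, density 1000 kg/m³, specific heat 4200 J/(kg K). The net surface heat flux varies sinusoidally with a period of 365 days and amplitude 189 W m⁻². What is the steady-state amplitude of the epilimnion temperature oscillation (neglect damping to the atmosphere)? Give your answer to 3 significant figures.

7.63 K

Areal heat capacity C = ρ c_p D = 1000 × 4200 × 29.6 = 1.24×10^8 J/(m²·K).
Angular frequency ω = 2π / T = 2π / 3.15×10^7 s = 1.99×10^-7 s⁻¹.
Cω = 1.24×10^8 × 1.99×10^-7 = 24.8 W/(m²·K).
Amplitude A = F₀ / (Cω) = 189 / 24.8 = 7.63 K.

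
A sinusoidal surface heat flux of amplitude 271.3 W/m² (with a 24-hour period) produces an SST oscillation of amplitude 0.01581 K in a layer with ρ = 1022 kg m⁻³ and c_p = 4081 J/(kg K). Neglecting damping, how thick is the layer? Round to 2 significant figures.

ω = 2π / 86400 s = 7.27×10^-5 s⁻¹.
Required C = F₀ / (A ω) = 271.3 / (0.01581 × 7.27×10^-5) = 2.36×10^8 J/(m²·K).
D = C / (ρ c_p) = 2.36×10^8 / (1022 × 4081) = 56.6 m.

57 m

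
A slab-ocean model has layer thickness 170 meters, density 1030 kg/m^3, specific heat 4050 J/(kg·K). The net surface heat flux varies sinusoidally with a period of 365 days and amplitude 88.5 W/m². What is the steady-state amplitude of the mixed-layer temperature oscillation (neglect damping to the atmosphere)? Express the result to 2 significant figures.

0.63 K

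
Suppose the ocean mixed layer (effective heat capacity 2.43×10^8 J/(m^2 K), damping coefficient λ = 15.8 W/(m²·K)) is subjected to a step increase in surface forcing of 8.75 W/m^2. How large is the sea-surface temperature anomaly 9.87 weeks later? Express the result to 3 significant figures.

Areal heat capacity C = 2.43×10^8 J/(m^2 K) (given).
τ = C / λ = 2.43×10^8 / 15.8 = 1.54×10^7 s.
Equilibrium anomaly ΔT_eq = F / λ = 8.75 / 15.8 = 0.554 K.
t = 9.87 weeks = 5.97×10^6 s, so t/τ = 0.388.
ΔT(t) = ΔT_eq (1 − e^(−t/τ)) = 0.554 × (1 − e^−0.388) = 0.178 K.

0.178 K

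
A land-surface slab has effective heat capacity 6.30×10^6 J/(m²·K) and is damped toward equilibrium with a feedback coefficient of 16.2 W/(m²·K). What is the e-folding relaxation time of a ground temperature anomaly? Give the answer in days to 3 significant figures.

Areal heat capacity C = 6.30×10^6 J/(m²·K) (given).
Relaxation time τ = C / λ = 6.30×10^6 / 16.2 = 3.89×10^5 s.
In days: 3.89×10^5 s / (86400 s/day) = 4.50 days.

4.50 days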